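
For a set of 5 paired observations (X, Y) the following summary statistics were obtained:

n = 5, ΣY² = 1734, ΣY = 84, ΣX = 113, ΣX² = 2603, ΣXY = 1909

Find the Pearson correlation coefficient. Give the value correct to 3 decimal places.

r = (nΣXY − ΣXΣY) / √[(nΣX² − (ΣX)²)(nΣY² − (ΣY)²)]
Numerator: 5×1909 − 113×84 = 53
Denominator: √[(13015 − 12769)(8670 − 7056)] = √[246 × 1614] = 630.1143
r = 53 / 630.1143 ≈ 0.084

0.084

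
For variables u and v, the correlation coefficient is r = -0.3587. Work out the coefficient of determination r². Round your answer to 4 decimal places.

r² = (-0.3587)² = 0.1287

0.1287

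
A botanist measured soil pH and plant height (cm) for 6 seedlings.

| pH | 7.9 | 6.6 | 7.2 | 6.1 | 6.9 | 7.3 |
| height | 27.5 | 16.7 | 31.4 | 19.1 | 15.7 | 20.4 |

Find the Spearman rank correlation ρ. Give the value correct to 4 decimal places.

0.6000

Rank pH: 6, 2, 4, 1, 3, 5
Rank height: 5, 2, 6, 3, 1, 4
d = rank(pH) − rank(height): 1, 0, -2, -2, 2, 1; Σd² = 14
ρ = 1 − 6Σd² / [n(n²−1)] = 1 − 6×14 / (6×35) = 1 − 84/210 ≈ 0.6000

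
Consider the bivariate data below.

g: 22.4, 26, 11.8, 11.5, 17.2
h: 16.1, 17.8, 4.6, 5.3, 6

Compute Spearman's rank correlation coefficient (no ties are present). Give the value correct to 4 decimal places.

Rank g: 4, 5, 2, 1, 3
Rank h: 4, 5, 1, 2, 3
d = rank(g) − rank(h): 0, 0, 1, -1, 0; Σd² = 2
ρ = 1 − 6Σd² / [n(n²−1)] = 1 − 6×2 / (5×24) = 1 − 12/120 ≈ 0.9000

0.9000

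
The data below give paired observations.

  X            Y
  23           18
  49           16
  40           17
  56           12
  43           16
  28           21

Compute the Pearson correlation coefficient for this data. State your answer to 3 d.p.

-0.856

n = 6, ΣX = 239, ΣY = 100, ΣX² = 10299, ΣY² = 1710, ΣXY = 3826
nΣXY − ΣXΣY = 22956 − 23900 = -944
nΣX² − (ΣX)² = 61794 − 57121 = 4673; nΣY² − (ΣY)² = 10260 − 10000 = 260
r = -944 / √(4673 × 260) = -944 / 1102.2613 ≈ -0.856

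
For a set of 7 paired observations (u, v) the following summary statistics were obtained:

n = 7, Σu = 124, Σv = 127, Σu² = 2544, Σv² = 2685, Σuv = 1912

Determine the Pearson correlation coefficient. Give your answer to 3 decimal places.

-0.928

r = (nΣuv − ΣuΣv) / √[(nΣu² − (Σu)²)(nΣv² − (Σv)²)]
Numerator: 7×1912 − 124×127 = -2364
Denominator: √[(17808 − 15376)(18795 − 16129)] = √[2432 × 2666] = 2546.3134
r = -2364 / 2546.3134 ≈ -0.928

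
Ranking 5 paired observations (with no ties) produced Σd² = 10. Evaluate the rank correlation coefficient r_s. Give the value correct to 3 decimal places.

ρ = 1 − 6Σd² / [n(n²−1)] = 1 − 6×10 / (5×24)
  = 1 − 60/120 = 1 − 0.5000 ≈ 0.500

0.500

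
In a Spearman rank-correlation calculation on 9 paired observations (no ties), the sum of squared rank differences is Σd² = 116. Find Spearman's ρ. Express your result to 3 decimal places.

0.033

ρ = 1 − 6Σd² / [n(n²−1)] = 1 − 6×116 / (9×80)
  = 1 − 696/720 = 1 − 0.9667 ≈ 0.033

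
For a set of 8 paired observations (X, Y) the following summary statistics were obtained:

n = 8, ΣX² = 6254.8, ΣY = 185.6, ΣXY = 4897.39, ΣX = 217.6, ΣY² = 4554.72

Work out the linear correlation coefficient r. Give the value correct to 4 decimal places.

-0.5220

r = (nΣXY − ΣXΣY) / √[(nΣX² − (ΣX)²)(nΣY² − (ΣY)²)]
Numerator: 8×4897.39 − 217.6×185.6 = -1207.44
Denominator: √[(50038.4 − 47349.76)(36437.76 − 34447.36)] = √[2688.64 × 1990.4] = 2313.3242
r = -1207.44 / 2313.3242 ≈ -0.5220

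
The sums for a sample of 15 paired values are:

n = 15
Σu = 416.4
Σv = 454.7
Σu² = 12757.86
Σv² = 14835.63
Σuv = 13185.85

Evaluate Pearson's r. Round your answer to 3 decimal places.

0.502

r = (nΣuv − ΣuΣv) / √[(nΣu² − (Σu)²)(nΣv² − (Σv)²)]
Numerator: 15×13185.85 − 416.4×454.7 = 8450.67
Denominator: √[(191367.9 − 173388.96)(222534.45 − 206752.09)] = √[17978.94 × 15782.36] = 16844.8836
r = 8450.67 / 16844.8836 ≈ 0.502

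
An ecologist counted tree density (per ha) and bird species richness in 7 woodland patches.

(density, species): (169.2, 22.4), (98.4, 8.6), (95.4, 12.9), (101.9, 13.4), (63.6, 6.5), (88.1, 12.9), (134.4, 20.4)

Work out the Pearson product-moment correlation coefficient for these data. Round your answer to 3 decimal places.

0.930

n = 7, Σx = 751, Σy = 97.1, Σx² = 87665.9, Σy² = 1546.51, Σxy = 11524.09
nΣxy − ΣxΣy = 80668.63 − 72922.1 = 7746.53
nΣx² − (Σx)² = 613661.3 − 564001 = 49660.3; nΣy² − (Σy)² = 10825.57 − 9428.41 = 1397.16
r = 7746.53 / √(49660.3 × 1397.16) = 7746.53 / 8329.6689 ≈ 0.930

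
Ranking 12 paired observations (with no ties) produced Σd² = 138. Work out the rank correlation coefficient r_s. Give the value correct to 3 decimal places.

0.517

ρ = 1 − 6Σd² / [n(n²−1)] = 1 − 6×138 / (12×143)
  = 1 − 828/1716 = 1 − 0.4825 ≈ 0.517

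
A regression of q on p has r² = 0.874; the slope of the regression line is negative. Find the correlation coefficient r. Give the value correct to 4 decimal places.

-0.9349

|r| = √0.874 = 0.9349
The association is negative, so r = −0.9349.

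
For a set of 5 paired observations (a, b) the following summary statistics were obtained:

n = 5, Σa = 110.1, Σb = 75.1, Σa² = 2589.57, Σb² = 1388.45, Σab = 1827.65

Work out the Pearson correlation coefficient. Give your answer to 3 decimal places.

0.839

r = (nΣab − ΣaΣb) / √[(nΣa² − (Σa)²)(nΣb² − (Σb)²)]
Numerator: 5×1827.65 − 110.1×75.1 = 869.74
Denominator: √[(12947.85 − 12122.01)(6942.25 − 5640.01)] = √[825.84 × 1302.24] = 1037.0351
r = 869.74 / 1037.0351 ≈ 0.839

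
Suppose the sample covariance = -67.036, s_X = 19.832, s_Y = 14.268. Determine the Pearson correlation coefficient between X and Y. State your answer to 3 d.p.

-0.237

r = Cov(X,Y) / (s_X · s_Y) = -67.036 / (19.832 × 14.268)
  = -67.036 / 282.9630 ≈ -0.237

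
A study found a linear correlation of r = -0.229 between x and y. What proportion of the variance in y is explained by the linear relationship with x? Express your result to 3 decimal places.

r² = (-0.229)² = 0.052

0.052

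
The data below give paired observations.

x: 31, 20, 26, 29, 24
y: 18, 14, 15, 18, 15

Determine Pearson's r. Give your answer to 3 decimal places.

n = 5, Σx = 130, Σy = 80, Σx² = 3454, Σy² = 1294, Σxy = 2110
nΣxy − ΣxΣy = 10550 − 10400 = 150
nΣx² − (Σx)² = 17270 − 16900 = 370; nΣy² − (Σy)² = 6470 − 6400 = 70
r = 150 / √(370 × 70) = 150 / 160.9348 ≈ 0.932

0.932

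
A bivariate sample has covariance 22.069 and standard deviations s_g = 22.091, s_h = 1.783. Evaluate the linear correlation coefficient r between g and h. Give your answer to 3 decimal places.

r = Cov(g,h) / (s_g · s_h) = 22.069 / (22.091 × 1.783)
  = 22.069 / 39.3883 ≈ 0.560

0.560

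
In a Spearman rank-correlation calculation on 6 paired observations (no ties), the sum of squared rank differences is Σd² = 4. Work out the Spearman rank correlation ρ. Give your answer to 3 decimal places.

0.886

ρ = 1 − 6Σd² / [n(n²−1)] = 1 − 6×4 / (6×35)
  = 1 − 24/210 = 1 − 0.1143 ≈ 0.886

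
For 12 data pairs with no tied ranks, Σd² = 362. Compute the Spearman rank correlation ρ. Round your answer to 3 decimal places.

-0.266

ρ = 1 − 6Σd² / [n(n²−1)] = 1 − 6×362 / (12×143)
  = 1 − 2172/1716 = 1 − 1.2657 ≈ -0.266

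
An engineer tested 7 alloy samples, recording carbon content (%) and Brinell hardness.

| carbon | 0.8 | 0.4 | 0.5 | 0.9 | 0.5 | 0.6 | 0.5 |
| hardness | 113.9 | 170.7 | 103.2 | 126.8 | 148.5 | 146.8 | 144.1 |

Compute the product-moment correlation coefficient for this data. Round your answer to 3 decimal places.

-0.511

n = 7, Σx = 4.2, Σy = 954, Σx² = 2.72, Σy² = 133207.48, Σxy = 559.5
nΣxy − ΣxΣy = 3916.5 − 4006.8 = -90.3
nΣx² − (Σx)² = 19.04 − 17.64 = 1.4; nΣy² − (Σy)² = 932452.36 − 910116 = 22336.36
r = -90.3 / √(1.4 × 22336.36) = -90.3 / 176.8358 ≈ -0.511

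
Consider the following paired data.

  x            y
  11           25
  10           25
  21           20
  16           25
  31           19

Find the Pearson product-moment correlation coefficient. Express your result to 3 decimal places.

n = 5, Σx = 89, Σy = 114, Σx² = 1879, Σy² = 2636, Σxy = 1934
nΣxy − ΣxΣy = 9670 − 10146 = -476
nΣx² − (Σx)² = 9395 − 7921 = 1474; nΣy² − (Σy)² = 13180 − 12996 = 184
r = -476 / √(1474 × 184) = -476 / 520.7840 ≈ -0.914

-0.914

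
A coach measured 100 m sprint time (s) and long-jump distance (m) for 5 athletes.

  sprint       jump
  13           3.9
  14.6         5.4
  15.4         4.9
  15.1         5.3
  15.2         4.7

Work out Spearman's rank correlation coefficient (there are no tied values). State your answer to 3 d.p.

Rank sprint: 1, 2, 5, 3, 4
Rank jump: 1, 5, 3, 4, 2
d = rank(sprint) − rank(jump): 0, -3, 2, -1, 2; Σd² = 18
ρ = 1 − 6Σd² / [n(n²−1)] = 1 − 6×18 / (5×24) = 1 − 108/120 ≈ 0.100

0.100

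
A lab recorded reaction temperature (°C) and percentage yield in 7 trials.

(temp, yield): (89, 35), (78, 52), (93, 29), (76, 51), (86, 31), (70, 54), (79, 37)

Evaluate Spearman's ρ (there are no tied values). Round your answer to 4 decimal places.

-0.9286

Rank temp: 6, 3, 7, 2, 5, 1, 4
Rank yield: 3, 6, 1, 5, 2, 7, 4
d = rank(temp) − rank(yield): 3, -3, 6, -3, 3, -6, 0; Σd² = 108
ρ = 1 − 6Σd² / [n(n²−1)] = 1 − 6×108 / (7×48) = 1 − 648/336 ≈ -0.9286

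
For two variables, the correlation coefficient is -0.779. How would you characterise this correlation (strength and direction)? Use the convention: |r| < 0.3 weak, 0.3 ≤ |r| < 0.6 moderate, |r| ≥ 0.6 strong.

r = -0.779 < 0 so the relationship is negative.
|r| = 0.779, which falls in the strong range.

strong negative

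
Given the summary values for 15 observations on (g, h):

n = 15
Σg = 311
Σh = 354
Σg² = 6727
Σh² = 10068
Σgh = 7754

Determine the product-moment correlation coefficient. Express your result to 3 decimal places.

r = (nΣgh − ΣgΣh) / √[(nΣg² − (Σg)²)(nΣh² − (Σh)²)]
Numerator: 15×7754 − 311×354 = 6216
Denominator: √[(100905 − 96721)(151020 − 125316)] = √[4184 × 25704] = 10370.4164
r = 6216 / 10370.4164 ≈ 0.599

0.599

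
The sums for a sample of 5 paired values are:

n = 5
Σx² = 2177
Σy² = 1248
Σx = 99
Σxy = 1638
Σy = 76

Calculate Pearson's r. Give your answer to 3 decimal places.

0.939

r = (nΣxy − ΣxΣy) / √[(nΣx² − (Σx)²)(nΣy² − (Σy)²)]
Numerator: 5×1638 − 99×76 = 666
Denominator: √[(10885 − 9801)(6240 − 5776)] = √[1084 × 464] = 709.2080
r = 666 / 709.2080 ≈ 0.939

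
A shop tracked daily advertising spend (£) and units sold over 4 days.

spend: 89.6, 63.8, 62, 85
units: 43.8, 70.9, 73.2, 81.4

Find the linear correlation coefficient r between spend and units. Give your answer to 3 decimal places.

-0.458

n = 4, Σx = 300.4, Σy = 269.3, Σx² = 23167.6, Σy² = 18929.45, Σxy = 19905.3
nΣxy − ΣxΣy = 79621.2 − 80897.72 = -1276.52
nΣx² − (Σx)² = 92670.4 − 90240.16 = 2430.24; nΣy² − (Σy)² = 75717.8 − 72522.49 = 3195.31
r = -1276.52 / √(2430.24 × 3195.31) = -1276.52 / 2786.6414 ≈ -0.458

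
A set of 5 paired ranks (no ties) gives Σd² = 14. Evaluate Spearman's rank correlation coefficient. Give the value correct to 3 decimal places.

ρ = 1 − 6Σd² / [n(n²−1)] = 1 − 6×14 / (5×24)
  = 1 − 84/120 = 1 − 0.7000 ≈ 0.300

0.300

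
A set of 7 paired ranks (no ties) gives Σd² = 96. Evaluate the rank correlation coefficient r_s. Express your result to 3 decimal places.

-0.714

ρ = 1 − 6Σd² / [n(n²−1)] = 1 − 6×96 / (7×48)
  = 1 − 576/336 = 1 − 1.7143 ≈ -0.714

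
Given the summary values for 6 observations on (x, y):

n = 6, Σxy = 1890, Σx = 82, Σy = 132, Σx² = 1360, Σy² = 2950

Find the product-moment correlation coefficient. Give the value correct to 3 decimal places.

0.820

r = (nΣxy − ΣxΣy) / √[(nΣx² − (Σx)²)(nΣy² − (Σy)²)]
Numerator: 6×1890 − 82×132 = 516
Denominator: √[(8160 − 6724)(17700 − 17424)] = √[1436 × 276] = 629.5522
r = 516 / 629.5522 ≈ 0.820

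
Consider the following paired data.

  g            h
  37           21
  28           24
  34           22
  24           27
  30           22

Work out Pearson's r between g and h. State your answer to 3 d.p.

-0.919

n = 5, Σg = 153, Σh = 116, Σg² = 4785, Σh² = 2714, Σgh = 3505
nΣgh − ΣgΣh = 17525 − 17748 = -223
nΣg² − (Σg)² = 23925 − 23409 = 516; nΣh² − (Σh)² = 13570 − 13456 = 114
r = -223 / √(516 × 114) = -223 / 242.5366 ≈ -0.919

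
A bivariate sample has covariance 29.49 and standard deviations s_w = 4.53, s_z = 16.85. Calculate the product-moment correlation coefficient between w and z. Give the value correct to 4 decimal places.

r = Cov(w,z) / (s_w · s_z) = 29.49 / (4.53 × 16.85)
  = 29.49 / 76.3305 ≈ 0.3863

0.3863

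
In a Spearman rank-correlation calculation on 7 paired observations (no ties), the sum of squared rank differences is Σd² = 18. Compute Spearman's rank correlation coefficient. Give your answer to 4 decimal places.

0.6786

ρ = 1 − 6Σd² / [n(n²−1)] = 1 − 6×18 / (7×48)
  = 1 − 108/336 = 1 − 0.32143 ≈ 0.6786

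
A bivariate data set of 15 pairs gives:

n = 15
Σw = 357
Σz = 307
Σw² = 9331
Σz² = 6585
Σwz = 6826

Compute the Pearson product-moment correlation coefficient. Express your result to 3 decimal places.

r = (nΣwz − ΣwΣz) / √[(nΣw² − (Σw)²)(nΣz² − (Σz)²)]
Numerator: 15×6826 − 357×307 = -7209
Denominator: √[(139965 − 127449)(98775 − 94249)] = √[12516 × 4526] = 7526.4478
r = -7209 / 7526.4478 ≈ -0.958

-0.958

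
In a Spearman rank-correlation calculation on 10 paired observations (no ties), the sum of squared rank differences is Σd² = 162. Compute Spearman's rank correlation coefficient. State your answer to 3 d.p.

0.018

ρ = 1 − 6Σd² / [n(n²−1)] = 1 − 6×162 / (10×99)
  = 1 − 972/990 = 1 − 0.9818 ≈ 0.018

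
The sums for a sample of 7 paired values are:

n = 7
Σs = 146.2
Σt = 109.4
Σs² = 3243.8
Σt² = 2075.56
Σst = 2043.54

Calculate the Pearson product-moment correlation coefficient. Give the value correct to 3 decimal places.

-0.915

r = (nΣst − ΣsΣt) / √[(nΣs² − (Σs)²)(nΣt² − (Σt)²)]
Numerator: 7×2043.54 − 146.2×109.4 = -1689.5
Denominator: √[(22706.6 − 21374.44)(14528.92 − 11968.36)] = √[1332.16 × 2560.56] = 1846.9097
r = -1689.5 / 1846.9097 ≈ -0.915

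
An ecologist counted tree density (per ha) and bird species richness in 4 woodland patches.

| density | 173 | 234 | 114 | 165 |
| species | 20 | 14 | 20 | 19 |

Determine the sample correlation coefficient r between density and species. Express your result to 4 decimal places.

n = 4, Σx = 686, Σy = 73, Σx² = 124906, Σy² = 1357, Σxy = 12151
nΣxy − ΣxΣy = 48604 − 50078 = -1474
nΣx² − (Σx)² = 499624 − 470596 = 29028; nΣy² − (Σy)² = 5428 − 5329 = 99
r = -1474 / √(29028 × 99) = -1474 / 1695.2203 ≈ -0.8695

-0.8695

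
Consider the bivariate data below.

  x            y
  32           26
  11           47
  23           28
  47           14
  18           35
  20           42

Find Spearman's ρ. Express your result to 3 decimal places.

-0.943

Rank x: 5, 1, 4, 6, 2, 3
Rank y: 2, 6, 3, 1, 4, 5
d = rank(x) − rank(y): 3, -5, 1, 5, -2, -2; Σd² = 68
ρ = 1 − 6Σd² / [n(n²−1)] = 1 − 6×68 / (6×35) = 1 − 408/210 ≈ -0.943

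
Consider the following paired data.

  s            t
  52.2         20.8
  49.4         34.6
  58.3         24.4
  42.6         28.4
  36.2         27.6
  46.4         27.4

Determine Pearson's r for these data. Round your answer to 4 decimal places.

-0.3227

n = 6, Σs = 285.1, Σt = 163.2, Σs² = 13842.25, Σt² = 4544.24, Σst = 7697.84
nΣst − ΣsΣt = 46187.04 − 46528.32 = -341.28
nΣs² − (Σs)² = 83053.5 − 81282.01 = 1771.49; nΣt² − (Σt)² = 27265.44 − 26634.24 = 631.2
r = -341.28 / √(1771.49 × 631.2) = -341.28 / 1057.4330 ≈ -0.3227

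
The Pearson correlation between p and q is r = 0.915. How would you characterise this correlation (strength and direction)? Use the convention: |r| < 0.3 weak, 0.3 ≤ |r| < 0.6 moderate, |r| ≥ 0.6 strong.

r = 0.915 > 0 so the relationship is positive.
|r| = 0.915, which falls in the strong range.

strong positive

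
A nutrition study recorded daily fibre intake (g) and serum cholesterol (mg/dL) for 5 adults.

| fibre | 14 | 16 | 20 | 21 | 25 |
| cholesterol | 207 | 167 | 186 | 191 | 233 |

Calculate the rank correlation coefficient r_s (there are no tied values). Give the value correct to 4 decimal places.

Rank fibre: 1, 2, 3, 4, 5
Rank cholesterol: 4, 1, 2, 3, 5
d = rank(fibre) − rank(cholesterol): -3, 1, 1, 1, 0; Σd² = 12
ρ = 1 − 6Σd² / [n(n²−1)] = 1 − 6×12 / (5×24) = 1 − 72/120 ≈ 0.4000

0.4000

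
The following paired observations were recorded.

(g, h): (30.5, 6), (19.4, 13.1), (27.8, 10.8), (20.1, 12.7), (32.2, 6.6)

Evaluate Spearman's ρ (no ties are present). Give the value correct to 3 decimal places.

Rank g: 4, 1, 3, 2, 5
Rank h: 1, 5, 3, 4, 2
d = rank(g) − rank(h): 3, -4, 0, -2, 3; Σd² = 38
ρ = 1 − 6Σd² / [n(n²−1)] = 1 − 6×38 / (5×24) = 1 − 228/120 ≈ -0.900

-0.900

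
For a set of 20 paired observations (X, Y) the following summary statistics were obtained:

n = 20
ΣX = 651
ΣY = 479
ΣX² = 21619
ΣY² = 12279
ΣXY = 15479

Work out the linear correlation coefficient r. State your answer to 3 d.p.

-0.191

r = (nΣXY − ΣXΣY) / √[(nΣX² − (ΣX)²)(nΣY² − (ΣY)²)]
Numerator: 20×15479 − 651×479 = -2249
Denominator: √[(432380 − 423801)(245580 − 229441)] = √[8579 × 16139] = 11766.7532
r = -2249 / 11766.7532 ≈ -0.191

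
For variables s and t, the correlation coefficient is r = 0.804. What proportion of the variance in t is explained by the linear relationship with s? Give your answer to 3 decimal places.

r² = (0.804)² = 0.646

0.646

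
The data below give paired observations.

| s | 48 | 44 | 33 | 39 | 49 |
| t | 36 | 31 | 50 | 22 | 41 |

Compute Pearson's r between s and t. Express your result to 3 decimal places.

n = 5, Σs = 213, Σt = 180, Σs² = 9251, Σt² = 6922, Σst = 7609
nΣst − ΣsΣt = 38045 − 38340 = -295
nΣs² − (Σs)² = 46255 − 45369 = 886; nΣt² − (Σt)² = 34610 − 32400 = 2210
r = -295 / √(886 × 2210) = -295 / 1399.3070 ≈ -0.211

-0.211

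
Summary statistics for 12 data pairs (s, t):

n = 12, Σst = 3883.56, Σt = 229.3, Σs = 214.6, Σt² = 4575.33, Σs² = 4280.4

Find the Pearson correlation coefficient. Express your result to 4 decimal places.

r = (nΣst − ΣsΣt) / √[(nΣs² − (Σs)²)(nΣt² − (Σt)²)]
Numerator: 12×3883.56 − 214.6×229.3 = -2605.06
Denominator: √[(51364.8 − 46053.16)(54903.96 − 52578.49)] = √[5311.64 × 2325.47] = 3514.5497
r = -2605.06 / 3514.5497 ≈ -0.7412

-0.7412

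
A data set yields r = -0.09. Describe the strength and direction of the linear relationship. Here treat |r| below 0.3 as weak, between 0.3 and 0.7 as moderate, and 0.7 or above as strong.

weak negative

r = -0.09 < 0 so the relationship is negative.
|r| = 0.09, which falls in the weak range.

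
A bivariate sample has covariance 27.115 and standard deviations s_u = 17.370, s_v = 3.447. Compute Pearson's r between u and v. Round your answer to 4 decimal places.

r = Cov(u,v) / (s_u · s_v) = 27.115 / (17.370 × 3.447)
  = 27.115 / 59.8744 ≈ 0.4529

0.4529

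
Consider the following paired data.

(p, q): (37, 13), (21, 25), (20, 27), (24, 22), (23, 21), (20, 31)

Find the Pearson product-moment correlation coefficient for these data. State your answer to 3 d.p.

-0.913

n = 6, Σp = 145, Σq = 139, Σp² = 3715, Σq² = 3409, Σpq = 3177
nΣpq − ΣpΣq = 19062 − 20155 = -1093
nΣp² − (Σp)² = 22290 − 21025 = 1265; nΣq² − (Σq)² = 20454 − 19321 = 1133
r = -1093 / √(1265 × 1133) = -1093 / 1197.1821 ≈ -0.913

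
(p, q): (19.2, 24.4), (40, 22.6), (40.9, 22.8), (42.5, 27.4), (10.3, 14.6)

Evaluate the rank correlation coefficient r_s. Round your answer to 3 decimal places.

0.700

Rank p: 2, 3, 4, 5, 1
Rank q: 4, 2, 3, 5, 1
d = rank(p) − rank(q): -2, 1, 1, 0, 0; Σd² = 6
ρ = 1 − 6Σd² / [n(n²−1)] = 1 − 6×6 / (5×24) = 1 − 36/120 ≈ 0.700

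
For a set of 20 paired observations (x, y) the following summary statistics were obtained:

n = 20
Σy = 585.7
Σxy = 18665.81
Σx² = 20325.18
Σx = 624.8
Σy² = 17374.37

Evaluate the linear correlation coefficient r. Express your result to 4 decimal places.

r = (nΣxy − ΣxΣy) / √[(nΣx² − (Σx)²)(nΣy² − (Σy)²)]
Numerator: 20×18665.81 − 624.8×585.7 = 7370.84
Denominator: √[(406503.6 − 390375.04)(347487.4 − 343044.49)] = √[16128.56 × 4442.91] = 8465.0895
r = 7370.84 / 8465.0895 ≈ 0.8707

0.8707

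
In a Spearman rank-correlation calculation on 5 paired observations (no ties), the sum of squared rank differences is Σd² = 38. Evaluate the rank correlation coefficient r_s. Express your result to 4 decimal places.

ρ = 1 − 6Σd² / [n(n²−1)] = 1 − 6×38 / (5×24)
  = 1 − 228/120 = 1 − 1.90000 ≈ -0.9000

-0.9000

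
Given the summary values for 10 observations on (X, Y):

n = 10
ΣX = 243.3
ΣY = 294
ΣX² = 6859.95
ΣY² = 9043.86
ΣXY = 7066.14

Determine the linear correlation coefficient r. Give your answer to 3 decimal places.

r = (nΣXY − ΣXΣY) / √[(nΣX² − (ΣX)²)(nΣY² − (ΣY)²)]
Numerator: 10×7066.14 − 243.3×294 = -868.8
Denominator: √[(68599.5 − 59194.89)(90438.6 − 86436)] = √[9404.61 × 4002.6] = 6135.3803
r = -868.8 / 6135.3803 ≈ -0.142

-0.142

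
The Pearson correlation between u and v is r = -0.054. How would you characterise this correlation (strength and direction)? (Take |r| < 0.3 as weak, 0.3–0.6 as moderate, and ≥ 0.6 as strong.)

r = -0.054 < 0 so the relationship is negative.
|r| = 0.054, which falls in the weak range.

weak negative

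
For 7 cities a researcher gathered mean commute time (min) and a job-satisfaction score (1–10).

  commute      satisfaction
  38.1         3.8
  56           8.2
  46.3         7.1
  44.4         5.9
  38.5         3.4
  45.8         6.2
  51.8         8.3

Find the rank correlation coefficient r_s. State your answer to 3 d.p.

Rank commute: 1, 7, 5, 3, 2, 4, 6
Rank satisfaction: 2, 6, 5, 3, 1, 4, 7
d = rank(commute) − rank(satisfaction): -1, 1, 0, 0, 1, 0, -1; Σd² = 4
ρ = 1 − 6Σd² / [n(n²−1)] = 1 − 6×4 / (7×48) = 1 − 24/336 ≈ 0.929

0.929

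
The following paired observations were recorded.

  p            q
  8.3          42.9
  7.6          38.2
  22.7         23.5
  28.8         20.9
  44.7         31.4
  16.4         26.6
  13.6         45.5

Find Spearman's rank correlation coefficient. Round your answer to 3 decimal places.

Rank p: 2, 1, 5, 6, 7, 4, 3
Rank q: 6, 5, 2, 1, 4, 3, 7
d = rank(p) − rank(q): -4, -4, 3, 5, 3, 1, -4; Σd² = 92
ρ = 1 − 6Σd² / [n(n²−1)] = 1 − 6×92 / (7×48) = 1 − 552/336 ≈ -0.643

-0.643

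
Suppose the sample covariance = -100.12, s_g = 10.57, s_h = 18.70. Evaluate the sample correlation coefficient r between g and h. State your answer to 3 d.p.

r = Cov(g,h) / (s_g · s_h) = -100.12 / (10.57 × 18.70)
  = -100.12 / 197.6590 ≈ -0.507

-0.507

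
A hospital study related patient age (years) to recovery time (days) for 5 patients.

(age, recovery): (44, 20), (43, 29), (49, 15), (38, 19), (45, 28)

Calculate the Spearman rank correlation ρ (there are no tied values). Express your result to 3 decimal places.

-0.300

Rank age: 3, 2, 5, 1, 4
Rank recovery: 3, 5, 1, 2, 4
d = rank(age) − rank(recovery): 0, -3, 4, -1, 0; Σd² = 26
ρ = 1 − 6Σd² / [n(n²−1)] = 1 − 6×26 / (5×24) = 1 − 156/120 ≈ -0.300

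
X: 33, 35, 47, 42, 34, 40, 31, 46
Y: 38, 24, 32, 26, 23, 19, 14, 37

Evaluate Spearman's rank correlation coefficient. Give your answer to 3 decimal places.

Rank X: 2, 4, 8, 6, 3, 5, 1, 7
Rank Y: 8, 4, 6, 5, 3, 2, 1, 7
d = rank(X) − rank(Y): -6, 0, 2, 1, 0, 3, 0, 0; Σd² = 50
ρ = 1 − 6Σd² / [n(n²−1)] = 1 − 6×50 / (8×63) = 1 − 300/504 ≈ 0.405

0.405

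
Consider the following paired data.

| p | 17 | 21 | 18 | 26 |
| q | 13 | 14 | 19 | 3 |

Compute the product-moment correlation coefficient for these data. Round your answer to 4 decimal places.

n = 4, Σp = 82, Σq = 49, Σp² = 1730, Σq² = 735, Σpq = 935
nΣpq − ΣpΣq = 3740 − 4018 = -278
nΣp² − (Σp)² = 6920 − 6724 = 196; nΣq² − (Σq)² = 2940 − 2401 = 539
r = -278 / √(196 × 539) = -278 / 325.0292 ≈ -0.8553

-0.8553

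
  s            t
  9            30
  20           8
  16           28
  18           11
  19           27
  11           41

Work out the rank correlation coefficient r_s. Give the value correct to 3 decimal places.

Rank s: 1, 6, 3, 4, 5, 2
Rank t: 5, 1, 4, 2, 3, 6
d = rank(s) − rank(t): -4, 5, -1, 2, 2, -4; Σd² = 66
ρ = 1 − 6Σd² / [n(n²−1)] = 1 − 6×66 / (6×35) = 1 − 396/210 ≈ -0.886

-0.886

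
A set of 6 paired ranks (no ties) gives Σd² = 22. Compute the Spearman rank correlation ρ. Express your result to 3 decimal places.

0.371

ρ = 1 − 6Σd² / [n(n²−1)] = 1 − 6×22 / (6×35)
  = 1 − 132/210 = 1 − 0.6286 ≈ 0.371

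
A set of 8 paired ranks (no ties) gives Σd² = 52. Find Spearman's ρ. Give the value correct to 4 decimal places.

0.3810

ρ = 1 − 6Σd² / [n(n²−1)] = 1 − 6×52 / (8×63)
  = 1 − 312/504 = 1 − 0.61905 ≈ 0.3810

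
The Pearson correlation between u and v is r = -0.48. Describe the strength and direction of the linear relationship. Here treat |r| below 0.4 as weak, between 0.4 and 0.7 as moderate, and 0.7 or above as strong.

moderate negative

r = -0.48 < 0 so the relationship is negative.
|r| = 0.48, which falls in the moderate range.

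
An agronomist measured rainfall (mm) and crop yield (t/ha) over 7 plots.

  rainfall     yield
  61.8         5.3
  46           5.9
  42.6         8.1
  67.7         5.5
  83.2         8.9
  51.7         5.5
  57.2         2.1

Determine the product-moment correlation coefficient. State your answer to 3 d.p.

0.224

n = 7, Σx = 410.2, Σy = 41.3, Σx² = 25200.26, Σy² = 272.63, Σxy = 2461.3
nΣxy − ΣxΣy = 17229.1 − 16941.26 = 287.84
nΣx² − (Σx)² = 176401.82 − 168264.04 = 8137.78; nΣy² − (Σy)² = 1908.41 − 1705.69 = 202.72
r = 287.84 / √(8137.78 × 202.72) = 287.84 / 1284.4029 ≈ 0.224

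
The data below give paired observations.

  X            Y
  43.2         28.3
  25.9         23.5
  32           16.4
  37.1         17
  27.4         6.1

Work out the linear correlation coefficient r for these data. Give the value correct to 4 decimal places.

n = 5, ΣX = 165.6, ΣY = 91.3, ΣX² = 5688.22, ΣY² = 1948.31, ΣXY = 3153.85
nΣXY − ΣXΣY = 15769.25 − 15119.28 = 649.97
nΣX² − (ΣX)² = 28441.1 − 27423.36 = 1017.74; nΣY² − (ΣY)² = 9741.55 − 8335.69 = 1405.86
r = 649.97 / √(1017.74 × 1405.86) = 649.97 / 1196.1605 ≈ 0.5434

0.5434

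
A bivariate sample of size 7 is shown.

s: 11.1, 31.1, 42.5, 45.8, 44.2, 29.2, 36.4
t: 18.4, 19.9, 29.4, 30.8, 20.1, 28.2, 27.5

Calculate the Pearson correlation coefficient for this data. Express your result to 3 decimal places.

0.563

n = 7, Σs = 240.3, Σt = 174.3, Σs² = 9125.55, Σt² = 4503.07, Σst = 6196.13
nΣst − ΣsΣt = 43372.91 − 41884.29 = 1488.62
nΣs² − (Σs)² = 63878.85 − 57744.09 = 6134.76; nΣt² − (Σt)² = 31521.49 − 30380.49 = 1141
r = 1488.62 / √(6134.76 × 1141) = 1488.62 / 2645.7062 ≈ 0.563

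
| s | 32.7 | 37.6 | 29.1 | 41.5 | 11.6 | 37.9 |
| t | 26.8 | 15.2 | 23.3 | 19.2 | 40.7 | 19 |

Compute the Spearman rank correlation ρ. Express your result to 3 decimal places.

-0.714

Rank s: 3, 4, 2, 6, 1, 5
Rank t: 5, 1, 4, 3, 6, 2
d = rank(s) − rank(t): -2, 3, -2, 3, -5, 3; Σd² = 60
ρ = 1 − 6Σd² / [n(n²−1)] = 1 − 6×60 / (6×35) = 1 − 360/210 ≈ -0.714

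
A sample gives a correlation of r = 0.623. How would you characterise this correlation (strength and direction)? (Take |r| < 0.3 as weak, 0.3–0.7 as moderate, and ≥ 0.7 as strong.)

r = 0.623 > 0 so the relationship is positive.
|r| = 0.623, which falls in the moderate range.

moderate positive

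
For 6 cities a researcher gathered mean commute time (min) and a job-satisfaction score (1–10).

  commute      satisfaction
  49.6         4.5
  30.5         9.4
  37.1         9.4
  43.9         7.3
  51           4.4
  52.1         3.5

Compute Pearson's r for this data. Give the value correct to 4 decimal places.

n = 6, Σx = 264.2, Σy = 38.5, Σx² = 12009.44, Σy² = 281.87, Σxy = 1585.86
nΣxy − ΣxΣy = 9515.16 − 10171.7 = -656.54
nΣx² − (Σx)² = 72056.64 − 69801.64 = 2255; nΣy² − (Σy)² = 1691.22 − 1482.25 = 208.97
r = -656.54 / √(2255 × 208.97) = -656.54 / 686.4600 ≈ -0.9564

-0.9564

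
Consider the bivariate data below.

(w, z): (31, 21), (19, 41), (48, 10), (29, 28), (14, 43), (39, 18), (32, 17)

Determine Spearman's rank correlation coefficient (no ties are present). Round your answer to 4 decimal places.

Rank w: 4, 2, 7, 3, 1, 6, 5
Rank z: 4, 6, 1, 5, 7, 3, 2
d = rank(w) − rank(z): 0, -4, 6, -2, -6, 3, 3; Σd² = 110
ρ = 1 − 6Σd² / [n(n²−1)] = 1 − 6×110 / (7×48) = 1 − 660/336 ≈ -0.9643

-0.9643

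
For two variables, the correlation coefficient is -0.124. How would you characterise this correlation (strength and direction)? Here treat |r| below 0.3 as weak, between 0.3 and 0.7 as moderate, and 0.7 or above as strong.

weak negative

r = -0.124 < 0 so the relationship is negative.
|r| = 0.124, which falls in the weak range.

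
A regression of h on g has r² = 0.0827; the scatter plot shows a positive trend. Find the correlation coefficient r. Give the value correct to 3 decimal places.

0.288

|r| = √0.0827 = 0.288
The association is positive, so r = 0.288.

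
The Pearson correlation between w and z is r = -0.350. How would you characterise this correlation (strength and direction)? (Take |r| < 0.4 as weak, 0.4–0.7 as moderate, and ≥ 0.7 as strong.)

r = -0.350 < 0 so the relationship is negative.
|r| = 0.350, which falls in the weak range.

weak negative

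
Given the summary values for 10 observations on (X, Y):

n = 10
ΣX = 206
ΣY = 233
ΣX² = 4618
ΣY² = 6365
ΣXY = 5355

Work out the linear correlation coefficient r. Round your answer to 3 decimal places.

0.938

r = (nΣXY − ΣXΣY) / √[(nΣX² − (ΣX)²)(nΣY² − (ΣY)²)]
Numerator: 10×5355 − 206×233 = 5552
Denominator: √[(46180 − 42436)(63650 − 54289)] = √[3744 × 9361] = 5920.1000
r = 5552 / 5920.1000 ≈ 0.938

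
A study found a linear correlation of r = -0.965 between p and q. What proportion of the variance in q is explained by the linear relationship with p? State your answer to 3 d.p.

0.931

r² = (-0.965)² = 0.931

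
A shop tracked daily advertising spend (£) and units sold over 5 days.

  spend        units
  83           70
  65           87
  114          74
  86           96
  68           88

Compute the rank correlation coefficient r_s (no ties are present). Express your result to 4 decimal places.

Rank spend: 3, 1, 5, 4, 2
Rank units: 1, 3, 2, 5, 4
d = rank(spend) − rank(units): 2, -2, 3, -1, -2; Σd² = 22
ρ = 1 − 6Σd² / [n(n²−1)] = 1 − 6×22 / (5×24) = 1 − 132/120 ≈ -0.1000

-0.1000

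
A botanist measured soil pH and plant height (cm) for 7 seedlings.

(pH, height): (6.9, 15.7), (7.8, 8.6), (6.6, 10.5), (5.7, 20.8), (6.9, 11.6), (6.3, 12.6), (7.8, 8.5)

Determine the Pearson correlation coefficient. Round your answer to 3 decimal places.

n = 7, Σx = 48, Σy = 88.3, Σx² = 332.64, Σy² = 1228.91, Σxy = 588.99
nΣxy − ΣxΣy = 4122.93 − 4238.4 = -115.47
nΣx² − (Σx)² = 2328.48 − 2304 = 24.48; nΣy² − (Σy)² = 8602.37 − 7796.89 = 805.48
r = -115.47 / √(24.48 × 805.48) = -115.47 / 140.4213 ≈ -0.822

-0.822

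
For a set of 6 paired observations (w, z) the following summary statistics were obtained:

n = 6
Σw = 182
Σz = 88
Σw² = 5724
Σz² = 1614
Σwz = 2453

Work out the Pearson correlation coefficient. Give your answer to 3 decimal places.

-0.844

r = (nΣwz − ΣwΣz) / √[(nΣw² − (Σw)²)(nΣz² − (Σz)²)]
Numerator: 6×2453 − 182×88 = -1298
Denominator: √[(34344 − 33124)(9684 − 7744)] = √[1220 × 1940] = 1538.4408
r = -1298 / 1538.4408 ≈ -0.844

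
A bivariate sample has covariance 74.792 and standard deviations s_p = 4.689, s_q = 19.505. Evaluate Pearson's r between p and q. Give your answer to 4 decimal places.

0.8178

r = Cov(p,q) / (s_p · s_q) = 74.792 / (4.689 × 19.505)
  = 74.792 / 91.4589 ≈ 0.8178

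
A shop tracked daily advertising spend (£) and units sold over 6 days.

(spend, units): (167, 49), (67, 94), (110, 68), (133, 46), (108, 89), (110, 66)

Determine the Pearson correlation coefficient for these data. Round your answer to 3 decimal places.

-0.849

n = 6, Σx = 695, Σy = 412, Σx² = 85931, Σy² = 30254, Σxy = 44951
nΣxy − ΣxΣy = 269706 − 286340 = -16634
nΣx² − (Σx)² = 515586 − 483025 = 32561; nΣy² − (Σy)² = 181524 − 169744 = 11780
r = -16634 / √(32561 × 11780) = -16634 / 19584.9069 ≈ -0.849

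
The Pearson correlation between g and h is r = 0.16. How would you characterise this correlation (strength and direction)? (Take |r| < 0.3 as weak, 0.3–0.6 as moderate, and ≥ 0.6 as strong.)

weak positive

r = 0.16 > 0 so the relationship is positive.
|r| = 0.16, which falls in the weak range.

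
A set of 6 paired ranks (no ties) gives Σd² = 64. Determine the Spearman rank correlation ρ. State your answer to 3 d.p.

ρ = 1 − 6Σd² / [n(n²−1)] = 1 − 6×64 / (6×35)
  = 1 − 384/210 = 1 − 1.8286 ≈ -0.829

-0.829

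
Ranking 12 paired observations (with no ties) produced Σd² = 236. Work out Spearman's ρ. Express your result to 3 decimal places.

0.175

ρ = 1 − 6Σd² / [n(n²−1)] = 1 − 6×236 / (12×143)
  = 1 − 1416/1716 = 1 − 0.8252 ≈ 0.175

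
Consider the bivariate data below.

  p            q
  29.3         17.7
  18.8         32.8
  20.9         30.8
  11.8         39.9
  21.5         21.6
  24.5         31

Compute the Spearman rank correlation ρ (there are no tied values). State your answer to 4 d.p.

-0.8286

Rank p: 6, 2, 3, 1, 4, 5
Rank q: 1, 5, 3, 6, 2, 4
d = rank(p) − rank(q): 5, -3, 0, -5, 2, 1; Σd² = 64
ρ = 1 − 6Σd² / [n(n²−1)] = 1 − 6×64 / (6×35) = 1 − 384/210 ≈ -0.8286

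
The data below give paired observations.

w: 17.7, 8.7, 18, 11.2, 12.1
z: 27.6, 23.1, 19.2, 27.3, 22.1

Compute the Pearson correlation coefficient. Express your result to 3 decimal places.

n = 5, Σw = 67.7, Σz = 119.3, Σw² = 984.83, Σz² = 2897.71, Σwz = 1608.26
nΣwz − ΣwΣz = 8041.3 − 8076.61 = -35.31
nΣw² − (Σw)² = 4924.15 − 4583.29 = 340.86; nΣz² − (Σz)² = 14488.55 − 14232.49 = 256.06
r = -35.31 / √(340.86 × 256.06) = -35.31 / 295.4329 ≈ -0.120

-0.120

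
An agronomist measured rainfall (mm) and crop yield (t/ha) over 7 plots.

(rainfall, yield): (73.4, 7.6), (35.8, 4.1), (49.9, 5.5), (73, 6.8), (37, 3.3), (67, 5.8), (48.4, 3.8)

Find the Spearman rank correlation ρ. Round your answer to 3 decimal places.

Rank rainfall: 7, 1, 4, 6, 2, 5, 3
Rank yield: 7, 3, 4, 6, 1, 5, 2
d = rank(rainfall) − rank(yield): 0, -2, 0, 0, 1, 0, 1; Σd² = 6
ρ = 1 − 6Σd² / [n(n²−1)] = 1 − 6×6 / (7×48) = 1 − 36/336 ≈ 0.893

0.893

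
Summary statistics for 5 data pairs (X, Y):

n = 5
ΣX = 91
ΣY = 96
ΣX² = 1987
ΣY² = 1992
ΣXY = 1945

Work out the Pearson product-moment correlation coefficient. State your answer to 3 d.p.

r = (nΣXY − ΣXΣY) / √[(nΣX² − (ΣX)²)(nΣY² − (ΣY)²)]
Numerator: 5×1945 − 91×96 = 989
Denominator: √[(9935 − 8281)(9960 − 9216)] = √[1654 × 744] = 1109.3133
r = 989 / 1109.3133 ≈ 0.892

0.892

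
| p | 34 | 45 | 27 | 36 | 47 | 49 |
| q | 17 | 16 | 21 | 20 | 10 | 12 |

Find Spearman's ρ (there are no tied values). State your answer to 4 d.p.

-0.8857

Rank p: 2, 4, 1, 3, 5, 6
Rank q: 4, 3, 6, 5, 1, 2
d = rank(p) − rank(q): -2, 1, -5, -2, 4, 4; Σd² = 66
ρ = 1 − 6Σd² / [n(n²−1)] = 1 − 6×66 / (6×35) = 1 − 396/210 ≈ -0.8857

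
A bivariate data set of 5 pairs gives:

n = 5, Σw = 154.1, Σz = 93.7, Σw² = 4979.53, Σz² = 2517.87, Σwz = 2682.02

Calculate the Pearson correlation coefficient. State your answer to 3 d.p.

r = (nΣwz − ΣwΣz) / √[(nΣw² − (Σw)²)(nΣz² − (Σz)²)]
Numerator: 5×2682.02 − 154.1×93.7 = -1029.07
Denominator: √[(24897.65 − 23746.81)(12589.35 − 8779.69)] = √[1150.84 × 3809.66] = 2093.8742
r = -1029.07 / 2093.8742 ≈ -0.491

-0.491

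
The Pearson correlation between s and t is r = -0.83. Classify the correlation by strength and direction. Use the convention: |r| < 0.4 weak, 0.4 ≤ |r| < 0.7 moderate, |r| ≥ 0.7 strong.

strong negative

r = -0.83 < 0 so the relationship is negative.
|r| = 0.83, which falls in the strong range.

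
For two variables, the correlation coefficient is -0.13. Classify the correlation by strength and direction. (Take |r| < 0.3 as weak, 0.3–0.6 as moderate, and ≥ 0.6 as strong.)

weak negative

r = -0.13 < 0 so the relationship is negative.
|r| = 0.13, which falls in the weak range.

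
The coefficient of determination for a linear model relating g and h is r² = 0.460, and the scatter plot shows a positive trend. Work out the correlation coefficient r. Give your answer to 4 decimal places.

0.6782

|r| = √0.460 = 0.6782
The association is positive, so r = 0.6782.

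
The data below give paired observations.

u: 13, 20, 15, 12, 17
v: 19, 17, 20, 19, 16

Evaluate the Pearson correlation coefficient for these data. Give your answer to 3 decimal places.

-0.683

n = 5, Σu = 77, Σv = 91, Σu² = 1227, Σv² = 1667, Σuv = 1387
nΣuv − ΣuΣv = 6935 − 7007 = -72
nΣu² − (Σu)² = 6135 − 5929 = 206; nΣv² − (Σv)² = 8335 − 8281 = 54
r = -72 / √(206 × 54) = -72 / 105.4704 ≈ -0.683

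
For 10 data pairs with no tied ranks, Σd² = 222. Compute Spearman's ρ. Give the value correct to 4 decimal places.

-0.3455

ρ = 1 − 6Σd² / [n(n²−1)] = 1 − 6×222 / (10×99)
  = 1 − 1332/990 = 1 − 1.34545 ≈ -0.3455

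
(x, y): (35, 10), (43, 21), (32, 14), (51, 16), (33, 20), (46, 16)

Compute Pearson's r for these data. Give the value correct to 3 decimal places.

n = 6, Σx = 240, Σy = 97, Σx² = 9904, Σy² = 1649, Σxy = 3913
nΣxy − ΣxΣy = 23478 − 23280 = 198
nΣx² − (Σx)² = 59424 − 57600 = 1824; nΣy² − (Σy)² = 9894 − 9409 = 485
r = 198 / √(1824 × 485) = 198 / 940.5530 ≈ 0.211

0.211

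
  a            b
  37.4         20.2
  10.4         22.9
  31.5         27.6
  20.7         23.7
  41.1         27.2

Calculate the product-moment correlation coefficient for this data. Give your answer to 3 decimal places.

n = 5, Σa = 141.1, Σb = 121.6, Σa² = 4616.87, Σb² = 2995.74, Σab = 3471.55
nΣab − ΣaΣb = 17357.75 − 17157.76 = 199.99
nΣa² − (Σa)² = 23084.35 − 19909.21 = 3175.14; nΣb² − (Σb)² = 14978.7 − 14786.56 = 192.14
r = 199.99 / √(3175.14 × 192.14) = 199.99 / 781.0707 ≈ 0.256

0.256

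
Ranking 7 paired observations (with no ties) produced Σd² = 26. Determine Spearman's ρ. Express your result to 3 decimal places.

0.536

ρ = 1 − 6Σd² / [n(n²−1)] = 1 − 6×26 / (7×48)
  = 1 − 156/336 = 1 − 0.4643 ≈ 0.536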